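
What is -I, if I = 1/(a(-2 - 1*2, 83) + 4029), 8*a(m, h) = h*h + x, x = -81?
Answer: -1/4880 ≈ -0.00020492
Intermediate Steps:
a(m, h) = -81/8 + h²/8 (a(m, h) = (h*h - 81)/8 = (h² - 81)/8 = (-81 + h²)/8 = -81/8 + h²/8)
I = 1/4880 (I = 1/((-81/8 + (⅛)*83²) + 4029) = 1/((-81/8 + (⅛)*6889) + 4029) = 1/((-81/8 + 6889/8) + 4029) = 1/(851 + 4029) = 1/4880 ≈ 0.00020492)
-I = -1*1/4880 = -1/4880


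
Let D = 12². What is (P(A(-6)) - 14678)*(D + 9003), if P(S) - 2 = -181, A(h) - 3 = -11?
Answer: -135896979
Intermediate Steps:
A(h) = -8 (A(h) = 3 - 11 = -8)
D = 144
P(S) = -179 (P(S) = 2 - 181 = -179)
(P(A(-6)) - 14678)*(D + 9003) = (-179 - 14678)*(144 + 9003) = -14857*9147 = -135896979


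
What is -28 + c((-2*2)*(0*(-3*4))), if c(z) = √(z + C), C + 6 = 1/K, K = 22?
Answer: -28 + I*√2882/22 ≈ -28.0 + 2.4402*I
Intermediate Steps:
C = -131/22 (C = -6 + 1/22 = -131/22 ≈ -5.9545)
c(z) = √(-131/22 + z) (c(z) = √(z - 131/22) = √(-131/22 + z))
-28 + c((-2*2)*(0*(-3*4))) = -28 + √(-2882 + 484*((-2*2)*(0*(-3*4))))/22 = -28 + √(-2882 + 484*(-0*(-12)))/22 = -28 + √(-2882 + 484*(-4*0))/22 = -28 + √(-2882 + 484*0)/22 = -28 + √(-2882 + 0)/22 = -28 + √(-2882)/22 = -28 + (I*√2882)/22 = -28 + I*√2882/22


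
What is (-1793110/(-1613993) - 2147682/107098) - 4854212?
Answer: -419540069783453007/86427711157 ≈ -4.8542e+6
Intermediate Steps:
(-1793110/(-1613993) - 2147682/107098) - 4854212 = (-1793110*(-1/1613993) - 2147682*1/107098) - 4854212 = (1793110/1613993 - 1073841/53549) - 4854212 = -1637152609723/86427711157 - 4854212 = -419540069783453007/86427711157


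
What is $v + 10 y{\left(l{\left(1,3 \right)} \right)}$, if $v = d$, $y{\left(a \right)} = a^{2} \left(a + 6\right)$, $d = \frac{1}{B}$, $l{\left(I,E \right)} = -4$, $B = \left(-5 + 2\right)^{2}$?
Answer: $\frac{2881}{9} \approx 320.11$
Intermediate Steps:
$B = 9$ ($B = \left(-3\right)^{2} = 9$)
$d = \frac{1}{9} \approx 0.11111$
$y{\left(a \right)} = a^{2} \left(6 + a\right)$
$v = \frac{1}{9} \approx 0.11111$
$v + 10 y{\left(l{\left(1,3 \right)} \right)} = \frac{1}{9} + 10 \left(-4\right)^{2} \left(6 - 4\right) = \frac{1}{9} + 10 \cdot 16 \cdot 2 = \frac{1}{9} + 10 \cdot 32 = \frac{1}{9} + 320 = \frac{2881}{9}$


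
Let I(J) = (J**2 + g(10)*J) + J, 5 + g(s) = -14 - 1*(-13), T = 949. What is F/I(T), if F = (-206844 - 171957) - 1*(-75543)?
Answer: -151629/447928 ≈ -0.33851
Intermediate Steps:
g(s) = -6 (g(s) = -5 + (-14 - 1*(-13)) = -5 + (-14 + 13) = -5 - 1 = -6)
I(J) = J**2 - 5*J (I(J) = (J**2 - 6*J) + J = J**2 - 5*J)
F = -303258 (F = -378801 + 75543 = -303258)
F/I(T) = -303258*1/(949*(-5 + 949)) = -303258/(949*944) = -303258/895856 = -303258*1/895856 = -151629/447928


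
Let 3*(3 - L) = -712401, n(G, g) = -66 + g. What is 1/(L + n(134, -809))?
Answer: 1/236595 ≈ 4.2266e-6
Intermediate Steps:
L = 237470 (L = 3 - ⅓*(-712401) = 3 + 237467 = 237470)
1/(L + n(134, -809)) = 1/(237470 + (-66 - 809)) = 1/(237470 - 875) = 1/236595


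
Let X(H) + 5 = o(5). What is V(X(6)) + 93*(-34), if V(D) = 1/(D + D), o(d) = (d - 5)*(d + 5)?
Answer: -31621/10 ≈ -3162.1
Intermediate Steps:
o(d) = (-5 + d)*(5 + d)
X(H) = -5 (X(H) = -5 + (-25 + 5²) = -5 + (-25 + 25) = -5 + 0 = -5)
V(D) = 1/(2*D)
V(X(6)) + 93*(-34) = (½)/(-5) + 93*(-34) = (½)*(-⅕) - 3162 = -⅒ - 3162 = -31621/10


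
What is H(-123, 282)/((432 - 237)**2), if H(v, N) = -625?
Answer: -25/1521 ≈ -0.016437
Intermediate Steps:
H(-123, 282)/((432 - 237)**2) = -625/(432 - 237)**2 = -625/(195**2) = -625/38025 = -625*1/38025 = -25/1521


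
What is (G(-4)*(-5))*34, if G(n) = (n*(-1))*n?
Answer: 2720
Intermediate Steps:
G(n) = -n**2 (G(n) = (-n)*n = -n**2)
(G(-4)*(-5))*34 = (-1*(-4)**2*(-5))*34 = (-1*16*(-5))*34 = -16*(-5)*34 = 80*34 = 2720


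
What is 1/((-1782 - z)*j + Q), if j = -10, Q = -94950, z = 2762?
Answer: -1/49510 ≈ -2.0198e-5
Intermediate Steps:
1/((-1782 - z)*j + Q) = 1/((-1782 - 1*2762)*(-10) - 94950) = 1/((-1782 - 2762)*(-10) - 94950) = 1/(-4544*(-10) - 94950) = 1/(45440 - 94950) = 1/(-49510) = -1/49510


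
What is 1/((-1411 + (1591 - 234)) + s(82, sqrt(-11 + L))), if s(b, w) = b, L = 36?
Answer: 1/28 ≈ 0.035714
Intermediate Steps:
1/((-1411 + (1591 - 234)) + s(82, sqrt(-11 + L))) = 1/((-1411 + (1591 - 234)) + 82) = 1/((-1411 + 1357) + 82) = 1/(-54 + 82) = 1/28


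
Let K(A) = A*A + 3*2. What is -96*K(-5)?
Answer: -2976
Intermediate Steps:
K(A) = 6 + A**2 (K(A) = A**2 + 6 = 6 + A**2)
-96*K(-5) = -96*(6 + (-5)**2) = -96*(6 + 25) = -96*31 = -2976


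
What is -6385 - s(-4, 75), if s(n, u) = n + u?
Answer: -6456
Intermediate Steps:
-6385 - s(-4, 75) = -6385 - (-4 + 75) = -6385 - 1*71 = -6385 - 71 = -6456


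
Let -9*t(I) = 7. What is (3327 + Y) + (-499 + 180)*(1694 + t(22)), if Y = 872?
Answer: -4823450/9 ≈ -5.3594e+5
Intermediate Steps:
t(I) = -7/9 (t(I) = -⅑*7 = -7/9)
(3327 + Y) + (-499 + 180)*(1694 + t(22)) = (3327 + 872) + (-499 + 180)*(1694 - 7/9) = 4199 - 319*15239/9 = 4199 - 4861241/9 = -4823450/9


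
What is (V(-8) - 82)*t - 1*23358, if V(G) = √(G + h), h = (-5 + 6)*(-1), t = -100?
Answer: -15158 - 300*I ≈ -15158.0 - 300.0*I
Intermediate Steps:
h = -1 (h = 1*(-1) = -1)
V(G) = √(-1 + G) (V(G) = √(G - 1) = √(-1 + G))
(V(-8) - 82)*t - 1*23358 = (√(-1 - 8) - 82)*(-100) - 1*23358 = (√(-9) - 82)*(-100) - 23358 = (3*I - 82)*(-100) - 23358 = (-82 + 3*I)*(-100) - 23358 = (8200 - 300*I) - 23358 = -15158 - 300*I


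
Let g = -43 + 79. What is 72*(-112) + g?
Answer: -8028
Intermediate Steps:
g = 36
72*(-112) + g = 72*(-112) + 36 = -8064 + 36 = -8028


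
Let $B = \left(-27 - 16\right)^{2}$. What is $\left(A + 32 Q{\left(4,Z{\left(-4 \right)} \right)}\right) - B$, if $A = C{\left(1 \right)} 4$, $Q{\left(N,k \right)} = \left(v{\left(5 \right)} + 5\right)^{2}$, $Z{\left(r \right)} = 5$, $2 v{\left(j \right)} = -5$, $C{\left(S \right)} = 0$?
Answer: $-1649$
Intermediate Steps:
$v{\left(j \right)} = - \frac{5}{2}$ ($v{\left(j \right)} = \frac{1}{2} \left(-5\right) = - \frac{5}{2}$)
$Q{\left(N,k \right)} = \frac{25}{4}$ ($Q{\left(N,k \right)} = \left(- \frac{5}{2} + 5\right)^{2} = \left(\frac{5}{2}\right)^{2} = \frac{25}{4}$)
$A = 0$ ($A = 0 \cdot 4 = 0$)
$B = 1849$ ($B = \left(-43\right)^{2} = 1849$)
$\left(A + 32 Q{\left(4,Z{\left(-4 \right)} \right)}\right) - B = \left(0 + 32 \cdot \frac{25}{4}\right) - 1849 = \left(0 + 200\right) - 1849 = 200 - 1849 = -1649$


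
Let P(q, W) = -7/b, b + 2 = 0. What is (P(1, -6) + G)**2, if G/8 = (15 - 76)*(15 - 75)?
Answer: 3430093489/4 ≈ 8.5752e+8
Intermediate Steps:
b = -2 (b = -2 + 0 = -2)
G = 29280 (G = 8*((15 - 76)*(15 - 75)) = 8*(-61*(-60)) = 8*3660 = 29280)
P(q, W) = 7/2 (P(q, W) = -7/(-2) = -7*(-1/2) = 7/2)
(P(1, -6) + G)**2 = (7/2 + 29280)**2 = (58567/2)**2 = 3430093489/4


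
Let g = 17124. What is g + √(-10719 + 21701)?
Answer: 17124 + 17*√38 ≈ 17229.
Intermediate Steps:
g + √(-10719 + 21701) = 17124 + √(-10719 + 21701) = 17124 + √10982 = 17124 + 17*√38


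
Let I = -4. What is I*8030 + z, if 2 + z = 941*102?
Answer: 63860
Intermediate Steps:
z = 95980 (z = -2 + 941*102 = -2 + 95982 = 95980)
I*8030 + z = -4*8030 + 95980 = -32120 + 95980 = 63860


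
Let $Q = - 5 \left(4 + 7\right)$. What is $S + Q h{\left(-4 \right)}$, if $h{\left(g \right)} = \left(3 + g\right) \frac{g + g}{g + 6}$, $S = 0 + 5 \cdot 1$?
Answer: $-215$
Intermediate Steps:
$S = 5$ ($S = 0 + 5 = 5$)
$h{\left(g \right)} = \frac{2 g \left(3 + g\right)}{6 + g}$ ($h{\left(g \right)} = \left(3 + g\right) \frac{2 g}{6 + g} = \frac{2 g \left(3 + g\right)}{6 + g}$)
$Q = -55$ ($Q = \left(-5\right) 11 = -55$)
$S + Q h{\left(-4 \right)} = 5 - 55 \cdot 2 \left(-4\right) \frac{1}{6 - 4} \left(3 - 4\right) = 5 - 55 \cdot 2 \left(-4\right) \frac{1}{2} \left(-1\right) = 5 - 220 = -215$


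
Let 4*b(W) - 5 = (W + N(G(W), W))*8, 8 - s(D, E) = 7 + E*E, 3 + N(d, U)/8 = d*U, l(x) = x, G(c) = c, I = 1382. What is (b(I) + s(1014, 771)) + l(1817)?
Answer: 119875513/4 ≈ 2.9969e+7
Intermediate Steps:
N(d, U) = -24 + 8*U*d (N(d, U) = -24 + 8*(d*U) = -24 + 8*(U*d) = -24 + 8*U*d)
s(D, E) = 1 - E² (s(D, E) = 8 - (7 + E*E) = 8 - (7 + E²) = 8 + (-7 - E²) = 1 - E²)
b(W) = -187/4 + 2*W + 16*W² (b(W) = 5/4 + ((W + (-24 + 8*W*W))*8)/4 = 5/4 + ((W + (-24 + 8*W²))*8)/4 = 5/4 + ((-24 + W + 8*W²)*8)/4 = 5/4 + (-192 + 8*W + 64*W²)/4 = 5/4 + (-48 + 2*W + 16*W²) = -187/4 + 2*W + 16*W²)
(b(I) + s(1014, 771)) + l(1817) = ((-187/4 + 2*1382 + 16*1382²) + (1 - 1*771²)) + 1817 = ((-187/4 + 2764 + 16*1909924) + (1 - 1*594441)) + 1817 = ((-187/4 + 2764 + 30558784) + (1 - 594441)) + 1817 = (122246005/4 - 594440) + 1817 = 119868245/4 + 1817 = 119875513/4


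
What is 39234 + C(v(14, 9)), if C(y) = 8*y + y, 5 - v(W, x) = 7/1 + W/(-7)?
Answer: 39234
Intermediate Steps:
v(W, x) = -2 + W/7 (v(W, x) = 5 - (7/1 + W/(-7)) = 5 - (7*1 + W*(-⅐)) = 5 - (7 - W/7) = 5 + (-7 + W/7) = -2 + W/7)
C(y) = 9*y
39234 + C(v(14, 9)) = 39234 + 9*(-2 + (⅐)*14) = 39234 + 9*(-2 + 2) = 39234 + 9*0 = 39234 + 0 = 39234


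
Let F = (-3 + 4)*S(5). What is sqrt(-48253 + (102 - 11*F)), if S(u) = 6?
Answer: I*sqrt(48217) ≈ 219.58*I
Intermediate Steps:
F = 6 (F = (-3 + 4)*6 = 1*6 = 6)
sqrt(-48253 + (102 - 11*F)) = sqrt(-48253 + (102 - 11*6)) = sqrt(-48253 + (102 - 66)) = sqrt(-48253 + 36) = sqrt(-48217) = I*sqrt(48217)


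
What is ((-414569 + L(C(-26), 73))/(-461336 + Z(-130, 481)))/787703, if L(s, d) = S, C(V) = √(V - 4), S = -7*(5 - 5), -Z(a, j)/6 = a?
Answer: 414569/362781342868 ≈ 1.1428e-6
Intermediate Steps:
Z(a, j) = -6*a
S = 0 (S = -7*0 = 0)
C(V) = √(-4 + V)
L(s, d) = 0
((-414569 + L(C(-26), 73))/(-461336 + Z(-130, 481)))/787703 = ((-414569 + 0)/(-461336 - 6*(-130)))/787703 = -414569/(-461336 + 780)*(1/787703) = -414569/(-460556)*(1/787703) = -414569*(-1/460556)*(1/787703) = (414569/460556)*(1/787703) = 414569/362781342868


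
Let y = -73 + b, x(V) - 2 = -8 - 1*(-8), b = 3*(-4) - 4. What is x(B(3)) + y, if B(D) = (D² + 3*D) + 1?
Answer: -87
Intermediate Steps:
B(D) = 1 + D² + 3*D
b = -16 (b = -12 - 4 = -16)
x(V) = 2 (x(V) = 2 + (-8 - 1*(-8)) = 2 + (-8 + 8) = 2 + 0 = 2)
y = -89 (y = -73 - 16 = -89)
x(B(3)) + y = 2 - 89 = -87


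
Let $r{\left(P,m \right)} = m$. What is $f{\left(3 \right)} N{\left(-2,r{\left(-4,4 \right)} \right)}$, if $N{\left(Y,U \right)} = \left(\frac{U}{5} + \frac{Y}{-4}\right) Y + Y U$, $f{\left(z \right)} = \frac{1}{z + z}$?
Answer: $- \frac{53}{30} \approx -1.7667$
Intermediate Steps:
$f{\left(z \right)} = \frac{1}{2 z}$
$N{\left(Y,U \right)} = U Y + Y \left(- \frac{Y}{4} + \frac{U}{5}\right)$ ($N{\left(Y,U \right)} = \left(U \frac{1}{5} + Y \left(- \frac{1}{4}\right)\right) Y + U Y = \left(\frac{U}{5} - \frac{Y}{4}\right) Y + U Y = \left(- \frac{Y}{4} + \frac{U}{5}\right) Y + U Y = Y \left(- \frac{Y}{4} + \frac{U}{5}\right) + U Y = U Y + Y \left(- \frac{Y}{4} + \frac{U}{5}\right)$)
$f{\left(3 \right)} N{\left(-2,r{\left(-4,4 \right)} \right)} = \frac{1}{2 \cdot 3} \cdot \frac{1}{20} \left(-2\right) \left(\left(-5\right) \left(-2\right) + 24 \cdot 4\right) = \frac{1}{2} \cdot \frac{1}{3} \cdot \frac{1}{20} \left(-2\right) \left(10 + 96\right) = \frac{\frac{1}{20} \left(-2\right) 106}{6} = \frac{1}{6} \left(- \frac{53}{5}\right) = - \frac{53}{30}$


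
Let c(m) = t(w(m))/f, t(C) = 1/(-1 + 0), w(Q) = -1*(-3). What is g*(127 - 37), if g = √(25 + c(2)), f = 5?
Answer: 36*√155 ≈ 448.20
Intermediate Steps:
w(Q) = 3
t(C) = -1 (t(C) = 1/(-1) = -1)
c(m) = -⅕ (c(m) = -1/5 = -1*⅕ = -⅕)
g = 2*√155/5 (g = √(25 - ⅕) = √(124/5) = 2*√155/5 ≈ 4.9800)
g*(127 - 37) = (2*√155/5)*(127 - 37) = (2*√155/5)*90 = 36*√155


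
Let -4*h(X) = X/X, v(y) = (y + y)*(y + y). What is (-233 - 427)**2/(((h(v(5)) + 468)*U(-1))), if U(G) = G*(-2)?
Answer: 871200/1871 ≈ 465.63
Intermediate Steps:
U(G) = -2*G
v(y) = 4*y**2 (v(y) = (2*y)*(2*y) = 4*y**2)
h(X) = -1/4 (h(X) = -X/(4*X) = -1/4*1 = -1/4)
(-233 - 427)**2/(((h(v(5)) + 468)*U(-1))) = (-233 - 427)**2/(((-1/4 + 468)*(-2*(-1)))) = (-660)**2/(((1871/4)*2)) = 435600/(1871/2) = 435600*(2/1871) = 871200/1871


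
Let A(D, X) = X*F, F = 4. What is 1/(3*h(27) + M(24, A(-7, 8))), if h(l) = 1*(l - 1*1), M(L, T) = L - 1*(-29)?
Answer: 1/131 ≈ 0.0076336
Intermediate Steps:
A(D, X) = 4*X (A(D, X) = X*4 = 4*X)
M(L, T) = 29 + L (M(L, T) = L + 29 = 29 + L)
h(l) = -1 + l (h(l) = 1*(l - 1) = 1*(-1 + l) = -1 + l)
1/(3*h(27) + M(24, A(-7, 8))) = 1/(3*(-1 + 27) + (29 + 24)) = 1/(3*26 + 53) = 1/(78 + 53) = 1/131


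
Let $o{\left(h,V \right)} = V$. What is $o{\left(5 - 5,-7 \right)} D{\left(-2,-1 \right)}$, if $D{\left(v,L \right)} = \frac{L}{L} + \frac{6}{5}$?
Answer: $- \frac{77}{5} \approx -15.4$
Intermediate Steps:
$D{\left(v,L \right)} = \frac{11}{5}$ ($D{\left(v,L \right)} = 1 + 6 \cdot \frac{1}{5} = 1 + \frac{6}{5} = \frac{11}{5}$)
$o{\left(5 - 5,-7 \right)} D{\left(-2,-1 \right)} = \left(-7\right) \frac{11}{5} = - \frac{77}{5}$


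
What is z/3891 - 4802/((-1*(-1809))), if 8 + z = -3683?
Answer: -8453867/2346273 ≈ -3.6031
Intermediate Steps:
z = -3691 (z = -8 - 3683 = -3691)
z/3891 - 4802/((-1*(-1809))) = -3691/3891 - 4802/((-1*(-1809))) = -3691*1/3891 - 4802/1809 = -3691/3891 - 4802*1/1809 = -3691/3891 - 4802/1809 = -8453867/2346273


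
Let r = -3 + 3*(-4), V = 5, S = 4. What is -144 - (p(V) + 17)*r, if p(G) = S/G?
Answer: 123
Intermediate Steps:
p(G) = 4/G
r = -15 (r = -3 - 12 = -15)
-144 - (p(V) + 17)*r = -144 - (4/5 + 17)*(-15) = -144 - (4*(⅕) + 17)*(-15) = -144 - (⅘ + 17)*(-15) = -144 - 89*(-15)/5 = -144 - 1*(-267) = -144 + 267 = 123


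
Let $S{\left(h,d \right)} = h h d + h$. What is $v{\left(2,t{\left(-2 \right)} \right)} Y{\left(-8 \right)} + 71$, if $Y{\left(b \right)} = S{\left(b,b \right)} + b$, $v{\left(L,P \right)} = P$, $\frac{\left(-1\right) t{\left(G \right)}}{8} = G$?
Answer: $-8377$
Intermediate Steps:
$t{\left(G \right)} = - 8 G$
$S{\left(h,d \right)} = h + d h^{2}$ ($S{\left(h,d \right)} = h^{2} d + h = d h^{2} + h = h + d h^{2}$)
$Y{\left(b \right)} = b + b \left(1 + b^{2}\right)$ ($Y{\left(b \right)} = b \left(1 + b b\right) + b = b \left(1 + b^{2}\right) + b = b + b \left(1 + b^{2}\right)$)
$v{\left(2,t{\left(-2 \right)} \right)} Y{\left(-8 \right)} + 71 = \left(-8\right) \left(-2\right) \left(- 8 \left(2 + \left(-8\right)^{2}\right)\right) + 71 = 16 \left(- 8 \left(2 + 64\right)\right) + 71 = 16 \left(\left(-8\right) 66\right) + 71 = 16 \left(-528\right) + 71 = -8448 + 71 = -8377$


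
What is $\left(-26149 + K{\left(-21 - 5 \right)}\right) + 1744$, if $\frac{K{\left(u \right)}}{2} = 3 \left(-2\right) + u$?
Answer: $-24469$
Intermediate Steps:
$K{\left(u \right)} = -12 + 2 u$ ($K{\left(u \right)} = 2 \left(3 \left(-2\right) + u\right) = 2 \left(-6 + u\right) = -12 + 2 u$)
$\left(-26149 + K{\left(-21 - 5 \right)}\right) + 1744 = \left(-26149 + \left(-12 + 2 \left(-21 - 5\right)\right)\right) + 1744 = \left(-26149 + \left(-12 + 2 \left(-26\right)\right)\right) + 1744 = \left(-26149 - 64\right) + 1744 = -26213 + 1744 = -24469$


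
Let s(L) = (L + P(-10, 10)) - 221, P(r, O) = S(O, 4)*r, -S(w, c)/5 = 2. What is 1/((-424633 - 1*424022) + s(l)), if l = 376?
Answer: -1/848400 ≈ -1.1787e-6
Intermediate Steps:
S(w, c) = -10 (S(w, c) = -5*2 = -10)
P(r, O) = -10*r
s(L) = -121 + L (s(L) = (L - 10*(-10)) - 221 = (L + 100) - 221 = (100 + L) - 221 = -121 + L)
1/((-424633 - 1*424022) + s(l)) = 1/((-424633 - 1*424022) + (-121 + 376)) = 1/((-424633 - 424022) + 255) = 1/(-848655 + 255) = 1/(-848400) = -1/848400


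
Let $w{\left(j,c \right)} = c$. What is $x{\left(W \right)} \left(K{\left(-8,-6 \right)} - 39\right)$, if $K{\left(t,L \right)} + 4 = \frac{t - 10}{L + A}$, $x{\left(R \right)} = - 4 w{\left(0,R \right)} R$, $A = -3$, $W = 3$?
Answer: $1476$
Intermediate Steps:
$x{\left(R \right)} = - 4 R^{2}$ ($x{\left(R \right)} = - 4 R R = - 4 R^{2}$)
$K{\left(t,L \right)} = -4 + \frac{-10 + t}{-3 + L}$ ($K{\left(t,L \right)} = -4 + \frac{t - 10}{L - 3} = -4 + \frac{-10 + t}{-3 + L}$)
$x{\left(W \right)} \left(K{\left(-8,-6 \right)} - 39\right) = - 4 \cdot 3^{2} \left(\frac{2 - 8 - -24}{-3 - 6} - 39\right) = \left(-4\right) 9 \left(\frac{2 - 8 + 24}{-9} - 39\right) = - 36 \left(\left(- \frac{1}{9}\right) 18 - 39\right) = - 36 \left(-2 - 39\right) = \left(-36\right) \left(-41\right) = 1476$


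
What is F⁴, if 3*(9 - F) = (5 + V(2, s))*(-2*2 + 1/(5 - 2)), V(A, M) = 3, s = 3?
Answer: 815730721/6561 ≈ 1.2433e+5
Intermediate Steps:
F = 169/9 (F = 9 - (5 + 3)*(-2*2 + 1/(5 - 2))/3 = 9 - 8*(-4 + 1/3)/3 = 9 - 8*(-4 + ⅓)/3 = 9 - 8*(-11)/(3*3) = 9 - ⅓*(-88/3) = 9 + 88/9 = 169/9 ≈ 18.778)
F⁴ = (169/9)⁴ = 815730721/6561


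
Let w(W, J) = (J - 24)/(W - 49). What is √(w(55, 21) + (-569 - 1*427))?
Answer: I*√3986/2 ≈ 31.567*I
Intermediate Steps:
w(W, J) = (-24 + J)/(-49 + W)
√(w(55, 21) + (-569 - 1*427)) = √((-24 + 21)/(-49 + 55) + (-569 - 1*427)) = √(-3/6 + (-569 - 427)) = √((⅙)*(-3) - 996) = √(-½ - 996) = √(-1993/2) = I*√3986/2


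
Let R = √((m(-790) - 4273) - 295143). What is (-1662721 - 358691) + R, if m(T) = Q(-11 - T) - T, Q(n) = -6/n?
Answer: -2021412 + 6*I*√5033847365/779 ≈ -2.0214e+6 + 546.47*I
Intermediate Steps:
m(T) = -T - 6/(-11 - T) (m(T) = -6/(-11 - T) - T = -T - 6/(-11 - T))
R = 6*I*√5033847365/779 (R = √(((6 - 1*(-790)*(11 - 790))/(11 - 790) - 4273) - 295143) = √(((6 - 1*(-790)*(-779))/(-779) - 4273) - 295143) = √((-(6 - 615410)/779 - 4273) - 295143) = √((-1/779*(-615404) - 4273) - 295143) = √((615404/779 - 4273) - 295143) = √(-2713263/779 - 295143) = √(-232629660/779) = 6*I*√5033847365/779 ≈ 546.47*I)
(-1662721 - 358691) + R = (-1662721 - 358691) + 6*I*√5033847365/779 = -2021412 + 6*I*√5033847365/779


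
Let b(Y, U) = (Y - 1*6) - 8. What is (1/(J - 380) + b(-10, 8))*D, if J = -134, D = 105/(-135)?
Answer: 86359/4626 ≈ 18.668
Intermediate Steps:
D = -7/9 (D = 105*(-1/135) = -7/9 ≈ -0.77778)
b(Y, U) = -14 + Y (b(Y, U) = (Y - 6) - 8 = (-6 + Y) - 8 = -14 + Y)
(1/(J - 380) + b(-10, 8))*D = (1/(-134 - 380) + (-14 - 10))*(-7/9) = (1/(-514) - 24)*(-7/9) = (-1/514 - 24)*(-7/9) = -12337/514*(-7/9) = 86359/4626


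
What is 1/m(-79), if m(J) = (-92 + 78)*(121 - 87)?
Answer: -1/476 ≈ -0.0021008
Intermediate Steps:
m(J) = -476 (m(J) = -14*34 = -476)
1/m(-79) = 1/(-476) = -1/476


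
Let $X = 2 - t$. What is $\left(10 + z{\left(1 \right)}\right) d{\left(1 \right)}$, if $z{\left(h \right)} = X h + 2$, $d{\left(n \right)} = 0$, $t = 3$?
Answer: $0$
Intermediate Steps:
$X = -1$ ($X = 2 - 3 = -1$)
$z{\left(h \right)} = 2 - h$ ($z{\left(h \right)} = - h + 2 = 2 - h$)
$\left(10 + z{\left(1 \right)}\right) d{\left(1 \right)} = \left(10 + \left(2 - 1\right)\right) 0 = \left(10 + 1\right) 0 = 11 \cdot 0 = 0$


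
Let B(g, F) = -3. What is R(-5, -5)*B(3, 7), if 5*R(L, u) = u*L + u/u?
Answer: -78/5 ≈ -15.600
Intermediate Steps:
R(L, u) = ⅕ + L*u/5 (R(L, u) = (u*L + u/u)/5 = (L*u + 1)/5 = (1 + L*u)/5 = ⅕ + L*u/5)
R(-5, -5)*B(3, 7) = (⅕ + (⅕)*(-5)*(-5))*(-3) = (⅕ + 5)*(-3) = (26/5)*(-3) = -78/5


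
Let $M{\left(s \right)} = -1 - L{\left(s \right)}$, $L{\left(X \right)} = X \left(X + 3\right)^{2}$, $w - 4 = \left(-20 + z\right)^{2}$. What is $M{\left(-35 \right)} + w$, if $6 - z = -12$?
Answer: $35847$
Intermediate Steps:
$z = 18$ ($z = 6 - -12 = 6 + 12 = 18$)
$w = 8$ ($w = 4 + \left(-20 + 18\right)^{2} = 4 + \left(-2\right)^{2} = 4 + 4 = 8$)
$L{\left(X \right)} = X \left(3 + X\right)^{2}$
$M{\left(s \right)} = -1 - s \left(3 + s\right)^{2}$
$M{\left(-35 \right)} + w = \left(-1 - - 35 \left(3 - 35\right)^{2}\right) + 8 = \left(-1 - - 35 \left(-32\right)^{2}\right) + 8 = \left(-1 - \left(-35\right) 1024\right) + 8 = \left(-1 + 35840\right) + 8 = 35839 + 8 = 35847$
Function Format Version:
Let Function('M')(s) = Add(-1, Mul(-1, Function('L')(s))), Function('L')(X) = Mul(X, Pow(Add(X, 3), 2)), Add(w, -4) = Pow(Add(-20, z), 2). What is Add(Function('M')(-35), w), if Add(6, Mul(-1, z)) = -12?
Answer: 35847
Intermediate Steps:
z = 18 (z = Add(6, Mul(-1, -12)) = Add(6, 12) = 18)
w = 8 (w = Add(4, Pow(Add(-20, 18), 2)) = Add(4, Pow(-2, 2)) = Add(4, 4) = 8)
Function('L')(X) = Mul(X, Pow(Add(3, X), 2))
Function('M')(s) = Add(-1, Mul(-1, s, Pow(Add(3, s), 2))) (Function('M')(s) = Add(-1, Mul(-1, Mul(s, Pow(Add(3, s), 2)))) = Add(-1, Mul(-1, s, Pow(Add(3, s), 2))))
Add(Function('M')(-35), w) = Add(Add(-1, Mul(-1, -35, Pow(Add(3, -35), 2))), 8) = Add(Add(-1, Mul(-1, -35, Pow(-32, 2))), 8) = Add(Add(-1, Mul(-1, -35, 1024)), 8) = Add(Add(-1, 35840), 8) = Add(35839, 8) = 35847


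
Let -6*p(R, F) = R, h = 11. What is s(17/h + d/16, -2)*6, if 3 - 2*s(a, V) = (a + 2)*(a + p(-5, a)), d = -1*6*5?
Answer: 50145/7744 ≈ 6.4753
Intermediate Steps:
p(R, F) = -R/6
d = -30 (d = -6*5 = -30)
s(a, V) = 3/2 - (2 + a)*(⅚ + a)/2 (s(a, V) = 3/2 - (a + 2)*(a - ⅙*(-5))/2 = 3/2 - (2 + a)*(a + ⅚)/2 = 3/2 - (2 + a)*(⅚ + a)/2)
s(17/h + d/16, -2)*6 = (⅔ - 17*(17/11 - 30/16)/12 - (17/11 - 30/16)²/2)*6 = (⅔ - 17*(17*(1/11) - 30*1/16)/12 - (17*(1/11) - 30*1/16)²/2)*6 = (⅔ - 17*(17/11 - 15/8)/12 - (17/11 - 15/8)²/2)*6 = (⅔ - 17/12*(-29/88) - (-29/88)²/2)*6 = (⅔ + 493/1056 - ½*841/7744)*6 = (⅔ + 493/1056 - 841/15488)*6 = (16715/15488)*6 = 50145/7744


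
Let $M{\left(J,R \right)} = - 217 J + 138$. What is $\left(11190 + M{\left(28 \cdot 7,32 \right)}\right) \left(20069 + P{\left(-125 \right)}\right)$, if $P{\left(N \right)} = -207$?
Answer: $-619773848$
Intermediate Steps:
$M{\left(J,R \right)} = 138 - 217 J$
$\left(11190 + M{\left(28 \cdot 7,32 \right)}\right) \left(20069 + P{\left(-125 \right)}\right) = \left(11190 + \left(138 - 217 \cdot 28 \cdot 7\right)\right) \left(20069 - 207\right) = \left(11190 + \left(138 - 42532\right)\right) 19862 = \left(11190 - 42394\right) 19862 = \left(-31204\right) 19862 = -619773848$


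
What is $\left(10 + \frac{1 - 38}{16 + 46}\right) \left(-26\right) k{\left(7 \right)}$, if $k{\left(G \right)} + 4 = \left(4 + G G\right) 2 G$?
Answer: $- \frac{5593302}{31} \approx -1.8043 \cdot 10^{5}$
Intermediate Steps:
$k{\left(G \right)} = -4 + G \left(8 + 2 G^{2}\right)$ ($k{\left(G \right)} = -4 + \left(4 + G G\right) 2 G = -4 + \left(4 + G^{2}\right) 2 G = -4 + \left(8 + 2 G^{2}\right) G = -4 + G \left(8 + 2 G^{2}\right)$)
$\left(10 + \frac{1 - 38}{16 + 46}\right) \left(-26\right) k{\left(7 \right)} = \left(10 + \frac{1 - 38}{16 + 46}\right) \left(-26\right) \left(-4 + 2 \cdot 7^{3} + 8 \cdot 7\right) = \left(10 - \frac{37}{62}\right) \left(-26\right) \left(-4 + 2 \cdot 343 + 56\right) = \left(10 - \frac{37}{62}\right) \left(-26\right) \left(-4 + 686 + 56\right) = \left(10 - \frac{37}{62}\right) \left(-26\right) 738 = \frac{583}{62} \left(-26\right) 738 = \left(- \frac{7579}{31}\right) 738 = - \frac{5593302}{31}$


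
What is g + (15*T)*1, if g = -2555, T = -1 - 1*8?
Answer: -2690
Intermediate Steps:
T = -9 (T = -1 - 8 = -9)
g + (15*T)*1 = -2555 + (15*(-9))*1 = -2555 - 135*1 = -2555 - 135 = -2690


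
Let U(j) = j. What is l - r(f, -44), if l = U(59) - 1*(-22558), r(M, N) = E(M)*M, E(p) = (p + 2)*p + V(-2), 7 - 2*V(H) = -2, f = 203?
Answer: -16852283/2 ≈ -8.4261e+6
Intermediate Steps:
V(H) = 9/2 (V(H) = 7/2 - ½*(-2) = 7/2 + 1 = 9/2)
E(p) = 9/2 + p*(2 + p) (E(p) = (p + 2)*p + 9/2 = (2 + p)*p + 9/2 = p*(2 + p) + 9/2 = 9/2 + p*(2 + p))
r(M, N) = M*(9/2 + M² + 2*M) (r(M, N) = (9/2 + M² + 2*M)*M = M*(9/2 + M² + 2*M))
l = 22617 (l = 59 - 1*(-22558) = 59 + 22558 = 22617)
l - r(f, -44) = 22617 - 203*(9 + 2*203² + 4*203)/2 = 22617 - 203*(9 + 2*41209 + 812)/2 = 22617 - 203*(9 + 82418 + 812)/2 = 22617 - 203*83239/2 = 22617 - 1*16897517/2 = 22617 - 16897517/2 = -16852283/2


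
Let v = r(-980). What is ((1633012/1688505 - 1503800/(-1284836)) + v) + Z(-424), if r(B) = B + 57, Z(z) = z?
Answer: -104200518974551/77480428935 ≈ -1344.9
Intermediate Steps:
r(B) = 57 + B
v = -923 (v = 57 - 980 = -923)
((1633012/1688505 - 1503800/(-1284836)) + v) + Z(-424) = ((1633012/1688505 - 1503800/(-1284836)) - 923) - 424 = ((1633012*(1/1688505) - 1503800*(-1/1284836)) - 923) - 424 = ((1633012/1688505 + 375950/321209) - 923) - 424 = (165618800894/77480428935 - 923) - 424 = -71348817106111/77480428935 - 424 = -104200518974551/77480428935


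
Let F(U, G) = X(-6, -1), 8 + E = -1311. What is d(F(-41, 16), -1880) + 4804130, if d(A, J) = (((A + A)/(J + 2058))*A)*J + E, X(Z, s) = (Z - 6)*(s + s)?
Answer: 426367299/89 ≈ 4.7906e+6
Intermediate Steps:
E = -1319 (E = -8 - 1311 = -1319)
X(Z, s) = 2*s*(-6 + Z) (X(Z, s) = (-6 + Z)*(2*s) = 2*s*(-6 + Z))
F(U, G) = 24 (F(U, G) = 2*(-1)*(-6 - 6) = 2*(-1)*(-12) = 24)
d(A, J) = -1319 + 2*J*A**2/(2058 + J) (d(A, J) = (((A + A)/(J + 2058))*A)*J - 1319 = (((2*A)/(2058 + J))*A)*J - 1319 = ((2*A/(2058 + J))*A)*J - 1319 = (2*A**2/(2058 + J))*J - 1319 = 2*J*A**2/(2058 + J) - 1319 = -1319 + 2*J*A**2/(2058 + J))
d(F(-41, 16), -1880) + 4804130 = (-2714502 - 1319*(-1880) + 2*(-1880)*24**2)/(2058 - 1880) + 4804130 = (-2714502 + 2479720 + 2*(-1880)*576)/178 + 4804130 = (-2714502 + 2479720 - 2165760)/178 + 4804130 = (1/178)*(-2400542) + 4804130 = -1200271/89 + 4804130 = 426367299/89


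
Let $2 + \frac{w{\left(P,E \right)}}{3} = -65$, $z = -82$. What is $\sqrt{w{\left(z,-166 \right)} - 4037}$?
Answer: $i \sqrt{4238} \approx 65.1 i$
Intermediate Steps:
$w{\left(P,E \right)} = -201$ ($w{\left(P,E \right)} = -6 + 3 \left(-65\right) = -6 - 195 = -201$)
$\sqrt{w{\left(z,-166 \right)} - 4037} = \sqrt{-201 - 4037} = \sqrt{-4238} = i \sqrt{4238}$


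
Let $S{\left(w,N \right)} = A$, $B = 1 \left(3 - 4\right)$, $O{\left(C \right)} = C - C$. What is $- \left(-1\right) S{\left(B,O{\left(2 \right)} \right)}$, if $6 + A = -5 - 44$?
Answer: $-55$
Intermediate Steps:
$A = -55$ ($A = -6 - 49 = -55$)
$O{\left(C \right)} = 0$
$B = -1$ ($B = 1 \left(-1\right) = -1$)
$S{\left(w,N \right)} = -55$
$- \left(-1\right) S{\left(B,O{\left(2 \right)} \right)} = - \left(-1\right) \left(-55\right) = \left(-1\right) 55 = -55$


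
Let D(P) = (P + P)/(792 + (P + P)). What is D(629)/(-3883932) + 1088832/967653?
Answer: 53514476234023/47558714973900 ≈ 1.1252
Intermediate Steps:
D(P) = 2*P/(792 + 2*P) (D(P) = (2*P)/(792 + 2*P) = 2*P/(792 + 2*P))
D(629)/(-3883932) + 1088832/967653 = (629/(396 + 629))/(-3883932) + 1088832/967653 = (629/1025)*(-1/3883932) + 1088832*(1/967653) = (629*(1/1025))*(-1/3883932) + 362944/322551 = (629/1025)*(-1/3883932) + 362944/322551 = -629/3981030300 + 362944/322551 = 53514476234023/47558714973900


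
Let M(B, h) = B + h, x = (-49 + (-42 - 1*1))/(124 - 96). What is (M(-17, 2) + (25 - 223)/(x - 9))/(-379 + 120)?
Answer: -48/11137 ≈ -0.0043100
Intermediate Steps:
x = -23/7 (x = (-49 + (-42 - 1))/28 = (-49 - 43)*(1/28) = -92*1/28 = -23/7 ≈ -3.2857)
(M(-17, 2) + (25 - 223)/(x - 9))/(-379 + 120) = ((-17 + 2) + (25 - 223)/(-23/7 - 9))/(-379 + 120) = (-15 - 198/(-86/7))/(-259) = (-15 - 198*(-7/86))*(-1/259) = (-15 + 693/43)*(-1/259) = (48/43)*(-1/259) = -48/11137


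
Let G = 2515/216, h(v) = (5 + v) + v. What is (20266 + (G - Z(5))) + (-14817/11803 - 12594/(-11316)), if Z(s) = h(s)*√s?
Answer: 4431794349449/218557224 - 15*√5 ≈ 20244.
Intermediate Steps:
h(v) = 5 + 2*v
Z(s) = √s*(5 + 2*s) (Z(s) = (5 + 2*s)*√s = √s*(5 + 2*s))
G = 2515/216 (G = 2515*(1/216) = 2515/216 ≈ 11.644)
(20266 + (G - Z(5))) + (-14817/11803 - 12594/(-11316)) = (20266 + (2515/216 - √5*(5 + 2*5))) + (-14817/11803 - 12594/(-11316)) = (20266 + (2515/216 - √5*(5 + 10))) + (-14817*1/11803 - 12594*(-1/11316)) = (20266 + (2515/216 - √5*15)) + (-1347/1073 + 2099/1886) = (20266 + (2515/216 - 15*√5)) - 288215/2023678 = (4379971/216 - 15*√5) - 288215/2023678 = 4431794349449/218557224 - 15*√5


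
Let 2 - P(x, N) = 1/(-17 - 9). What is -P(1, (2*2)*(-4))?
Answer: -53/26 ≈ -2.0385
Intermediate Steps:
P(x, N) = 53/26 (P(x, N) = 2 - 1/(-17 - 9) = 2 - 1/(-26) = 2 - 1*(-1/26) = 2 + 1/26 = 53/26)
-P(1, (2*2)*(-4)) = -1*53/26 = -53/26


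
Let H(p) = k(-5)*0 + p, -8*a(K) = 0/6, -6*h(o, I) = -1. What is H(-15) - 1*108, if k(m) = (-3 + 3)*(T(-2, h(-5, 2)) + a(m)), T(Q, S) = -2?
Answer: -123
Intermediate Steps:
h(o, I) = ⅙ (h(o, I) = -⅙*(-1) = ⅙)
a(K) = 0 (a(K) = -0/6 = -⅛*0 = 0)
k(m) = 0 (k(m) = (-3 + 3)*(-2 + 0) = 0*(-2) = 0)
H(p) = p (H(p) = 0*0 + p = 0 + p = p)
H(-15) - 1*108 = -15 - 1*108 = -15 - 108 = -123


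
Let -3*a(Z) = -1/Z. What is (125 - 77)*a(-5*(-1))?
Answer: 16/5 ≈ 3.2000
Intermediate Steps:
a(Z) = 1/(3*Z) (a(Z) = -(-1)/(3*Z) = 1/(3*Z))
(125 - 77)*a(-5*(-1)) = (125 - 77)*(1/(3*((-5*(-1))))) = 48*((1/3)/5) = 48*((1/3)*(1/5)) = 48*(1/15) = 16/5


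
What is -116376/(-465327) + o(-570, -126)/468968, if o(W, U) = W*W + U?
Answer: 34283788511/36370578756 ≈ 0.94262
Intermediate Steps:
o(W, U) = U + W² (o(W, U) = W² + U = U + W²)
-116376/(-465327) + o(-570, -126)/468968 = -116376/(-465327) + (-126 + (-570)²)/468968 = -116376*(-1/465327) + (-126 + 324900)*(1/468968) = 38792/155109 + 324774*(1/468968) = 38792/155109 + 162387/234484 = 34283788511/36370578756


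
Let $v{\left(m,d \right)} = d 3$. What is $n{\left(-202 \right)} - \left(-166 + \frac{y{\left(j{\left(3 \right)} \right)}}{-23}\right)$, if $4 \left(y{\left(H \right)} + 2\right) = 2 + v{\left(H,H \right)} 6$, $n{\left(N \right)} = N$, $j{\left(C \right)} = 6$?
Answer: $- \frac{1605}{46} \approx -34.891$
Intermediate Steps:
$v{\left(m,d \right)} = 3 d$
$y{\left(H \right)} = - \frac{3}{2} + \frac{9 H}{2}$ ($y{\left(H \right)} = -2 + \frac{2 + 3 H 6}{4} = -2 + \frac{2 + 18 H}{4} = -2 + \left(\frac{1}{2} + \frac{9 H}{2}\right) = - \frac{3}{2} + \frac{9 H}{2}$)
$n{\left(-202 \right)} - \left(-166 + \frac{y{\left(j{\left(3 \right)} \right)}}{-23}\right) = -202 - \left(-166 + \frac{- \frac{3}{2} + \frac{9}{2} \cdot 6}{-23}\right) = -202 - \left(-166 - \frac{- \frac{3}{2} + 27}{23}\right) = -202 - \left(-166 - \frac{51}{46}\right) = -202 - - \frac{7687}{46} = -202 + \frac{7687}{46} = - \frac{1605}{46}$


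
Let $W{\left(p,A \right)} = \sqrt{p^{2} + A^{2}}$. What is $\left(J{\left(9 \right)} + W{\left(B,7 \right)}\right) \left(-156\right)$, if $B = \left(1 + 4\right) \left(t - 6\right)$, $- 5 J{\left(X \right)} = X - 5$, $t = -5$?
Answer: $\frac{624}{5} - 156 \sqrt{3074} \approx -8524.4$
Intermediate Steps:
$J{\left(X \right)} = 1 - \frac{X}{5}$ ($J{\left(X \right)} = - \frac{X - 5}{5} = - \frac{-5 + X}{5} = 1 - \frac{X}{5}$)
$B = -55$ ($B = \left(1 + 4\right) \left(-5 - 6\right) = 5 \left(-11\right) = -55$)
$W{\left(p,A \right)} = \sqrt{A^{2} + p^{2}}$
$\left(J{\left(9 \right)} + W{\left(B,7 \right)}\right) \left(-156\right) = \left(\left(1 - \frac{9}{5}\right) + \sqrt{7^{2} + \left(-55\right)^{2}}\right) \left(-156\right) = \left(\left(1 - \frac{9}{5}\right) + \sqrt{49 + 3025}\right) \left(-156\right) = \left(- \frac{4}{5} + \sqrt{3074}\right) \left(-156\right) = \frac{624}{5} - 156 \sqrt{3074}$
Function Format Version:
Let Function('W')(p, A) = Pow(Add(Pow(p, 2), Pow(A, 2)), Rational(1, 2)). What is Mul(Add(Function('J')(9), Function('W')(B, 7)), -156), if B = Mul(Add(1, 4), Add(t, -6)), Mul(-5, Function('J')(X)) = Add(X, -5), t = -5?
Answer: Add(Rational(624, 5), Mul(-156, Pow(3074, Rational(1, 2)))) ≈ -8524.4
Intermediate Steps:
Function('J')(X) = Add(1, Mul(Rational(-1, 5), X)) (Function('J')(X) = Mul(Rational(-1, 5), Add(X, -5)) = Mul(Rational(-1, 5), Add(-5, X)) = Add(1, Mul(Rational(-1, 5), X)))
B = -55 (B = Mul(Add(1, 4), Add(-5, -6)) = Mul(5, -11) = -55)
Function('W')(p, A) = Pow(Add(Pow(A, 2), Pow(p, 2)), Rational(1, 2))
Mul(Add(Function('J')(9), Function('W')(B, 7)), -156) = Mul(Add(Add(1, Mul(Rational(-1, 5), 9)), Pow(Add(Pow(7, 2), Pow(-55, 2)), Rational(1, 2))), -156) = Mul(Add(Add(1, Rational(-9, 5)), Pow(Add(49, 3025), Rational(1, 2))), -156) = Mul(Add(Rational(-4, 5), Pow(3074, Rational(1, 2))), -156) = Add(Rational(624, 5), Mul(-156, Pow(3074, Rational(1, 2))))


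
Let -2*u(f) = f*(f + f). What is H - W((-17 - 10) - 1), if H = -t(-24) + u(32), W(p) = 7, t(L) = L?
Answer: -1007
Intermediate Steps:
u(f) = -f² (u(f) = -f*(f + f)/2 = -f*2*f/2 = -f²)
H = -1000 (H = -1*(-24) - 1*32² = 24 - 1*1024 = 24 - 1024 = -1000)
H - W((-17 - 10) - 1) = -1000 - 1*7 = -1000 - 7 = -1007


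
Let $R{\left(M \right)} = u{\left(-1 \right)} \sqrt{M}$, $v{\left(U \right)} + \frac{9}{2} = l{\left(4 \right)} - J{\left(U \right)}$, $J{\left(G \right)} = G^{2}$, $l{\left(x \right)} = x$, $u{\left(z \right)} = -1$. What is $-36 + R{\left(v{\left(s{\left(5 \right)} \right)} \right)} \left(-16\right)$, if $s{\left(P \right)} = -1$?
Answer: $-36 + 8 i \sqrt{6} \approx -36.0 + 19.596 i$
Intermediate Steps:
$v{\left(U \right)} = - \frac{1}{2} - U^{2}$ ($v{\left(U \right)} = - \frac{9}{2} - \left(-4 + U^{2}\right) = - \frac{1}{2} - U^{2}$)
$R{\left(M \right)} = - \sqrt{M}$
$-36 + R{\left(v{\left(s{\left(5 \right)} \right)} \right)} \left(-16\right) = -36 + - \sqrt{- \frac{1}{2} - \left(-1\right)^{2}} \left(-16\right) = -36 + - \sqrt{- \frac{1}{2} - 1} \left(-16\right) = -36 + - \sqrt{- \frac{3}{2}} \left(-16\right) = -36 + - \frac{i \sqrt{6}}{2} \left(-16\right) = -36 + 8 i \sqrt{6}$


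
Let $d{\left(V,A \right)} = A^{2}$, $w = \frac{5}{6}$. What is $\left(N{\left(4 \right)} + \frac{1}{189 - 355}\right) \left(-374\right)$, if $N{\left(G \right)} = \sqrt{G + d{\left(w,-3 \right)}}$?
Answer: $\frac{187}{83} - 374 \sqrt{13} \approx -1346.2$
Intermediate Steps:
$w = \frac{5}{6}$ ($w = 5 \cdot \frac{1}{6} = \frac{5}{6} \approx 0.83333$)
$N{\left(G \right)} = \sqrt{9 + G}$ ($N{\left(G \right)} = \sqrt{G + \left(-3\right)^{2}} = \sqrt{G + 9} = \sqrt{9 + G}$)
$\left(N{\left(4 \right)} + \frac{1}{189 - 355}\right) \left(-374\right) = \left(\sqrt{9 + 4} + \frac{1}{189 - 355}\right) \left(-374\right) = \left(\sqrt{13} + \frac{1}{-166}\right) \left(-374\right) = \left(\sqrt{13} - \frac{1}{166}\right) \left(-374\right) = \left(- \frac{1}{166} + \sqrt{13}\right) \left(-374\right) = \frac{187}{83} - 374 \sqrt{13}$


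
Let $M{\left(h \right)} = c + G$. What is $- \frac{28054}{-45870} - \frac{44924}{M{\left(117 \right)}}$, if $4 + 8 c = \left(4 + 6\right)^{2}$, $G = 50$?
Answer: $- \frac{514731133}{710985} \approx -723.97$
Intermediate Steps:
$c = 12$ ($c = - \frac{1}{2} + \frac{\left(4 + 6\right)^{2}}{8} = - \frac{1}{2} + \frac{10^{2}}{8} = - \frac{1}{2} + \frac{1}{8} \cdot 100 = - \frac{1}{2} + \frac{25}{2} = 12$)
$M{\left(h \right)} = 62$ ($M{\left(h \right)} = 12 + 50 = 62$)
$- \frac{28054}{-45870} - \frac{44924}{M{\left(117 \right)}} = - \frac{28054}{-45870} - \frac{44924}{62} = \left(-28054\right) \left(- \frac{1}{45870}\right) - \frac{22462}{31} = \frac{14027}{22935} - \frac{22462}{31} = - \frac{514731133}{710985}$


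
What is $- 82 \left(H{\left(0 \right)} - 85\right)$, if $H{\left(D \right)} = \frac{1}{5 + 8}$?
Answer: $\frac{90528}{13} \approx 6963.7$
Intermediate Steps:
$H{\left(D \right)} = \frac{1}{13}$
$- 82 \left(H{\left(0 \right)} - 85\right) = - 82 \left(\frac{1}{13} - 85\right) = \left(-82\right) \left(- \frac{1104}{13}\right) = \frac{90528}{13}$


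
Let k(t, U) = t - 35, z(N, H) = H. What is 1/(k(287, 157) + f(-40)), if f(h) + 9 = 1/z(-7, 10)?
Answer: 10/2431 ≈ 0.0041135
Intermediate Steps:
k(t, U) = -35 + t
f(h) = -89/10 (f(h) = -9 + 1/10 = -9 + ⅒ = -89/10)
1/(k(287, 157) + f(-40)) = 1/((-35 + 287) - 89/10) = 1/(252 - 89/10) = 1/(2431/10) = 10/2431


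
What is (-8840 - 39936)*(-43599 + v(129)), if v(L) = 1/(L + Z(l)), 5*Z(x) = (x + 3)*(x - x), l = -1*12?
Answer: 274329393520/129 ≈ 2.1266e+9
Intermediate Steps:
l = -12
Z(x) = 0 (Z(x) = ((x + 3)*(x - x))/5 = ((3 + x)*0)/5 = (1/5)*0 = 0)
v(L) = 1/L (v(L) = 1/(L + 0) = 1/L)
(-8840 - 39936)*(-43599 + v(129)) = (-8840 - 39936)*(-43599 + 1/129) = -48776*(-43599 + 1/129) = -48776*(-5624270/129) = 274329393520/129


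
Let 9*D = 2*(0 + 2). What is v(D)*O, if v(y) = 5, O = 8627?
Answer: 43135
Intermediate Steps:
D = 4/9 (D = (2*(0 + 2))/9 = (2*2)/9 = (⅑)*4 = 4/9 ≈ 0.44444)
v(D)*O = 5*8627 = 43135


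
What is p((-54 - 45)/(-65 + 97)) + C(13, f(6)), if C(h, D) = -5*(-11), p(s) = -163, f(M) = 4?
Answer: -108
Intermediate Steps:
C(h, D) = 55
p((-54 - 45)/(-65 + 97)) + C(13, f(6)) = -163 + 55 = -108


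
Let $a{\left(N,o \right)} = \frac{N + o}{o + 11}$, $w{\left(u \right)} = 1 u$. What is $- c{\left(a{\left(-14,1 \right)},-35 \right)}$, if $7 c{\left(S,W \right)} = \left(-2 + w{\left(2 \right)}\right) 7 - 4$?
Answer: $\frac{4}{7} \approx 0.57143$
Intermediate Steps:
$w{\left(u \right)} = u$
$a{\left(N,o \right)} = \frac{N + o}{11 + o}$
$c{\left(S,W \right)} = - \frac{4}{7}$ ($c{\left(S,W \right)} = \frac{\left(-2 + 2\right) 7 - 4}{7} = \frac{0 \cdot 7 - 4}{7} = \frac{0 - 4}{7} = \frac{1}{7} \left(-4\right) = - \frac{4}{7}$)
$- c{\left(a{\left(-14,1 \right)},-35 \right)} = \left(-1\right) \left(- \frac{4}{7}\right) = \frac{4}{7}$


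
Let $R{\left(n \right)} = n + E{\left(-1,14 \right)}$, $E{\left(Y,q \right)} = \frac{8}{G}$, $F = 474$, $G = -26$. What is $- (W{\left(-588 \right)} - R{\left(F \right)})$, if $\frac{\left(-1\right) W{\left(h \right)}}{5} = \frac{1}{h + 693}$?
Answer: $\frac{129331}{273} \approx 473.74$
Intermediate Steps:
$W{\left(h \right)} = - \frac{5}{693 + h}$ ($W{\left(h \right)} = - \frac{5}{h + 693} = - \frac{5}{693 + h}$)
$E{\left(Y,q \right)} = - \frac{4}{13}$ ($E{\left(Y,q \right)} = \frac{8}{-26} = 8 \left(- \frac{1}{26}\right) = - \frac{4}{13}$)
$R{\left(n \right)} = - \frac{4}{13} + n$ ($R{\left(n \right)} = n - \frac{4}{13} = - \frac{4}{13} + n$)
$- (W{\left(-588 \right)} - R{\left(F \right)}) = - (- \frac{5}{693 - 588} - \left(- \frac{4}{13} + 474\right)) = - (- \frac{5}{105} - \frac{6158}{13}) = - (\left(-5\right) \frac{1}{105} - \frac{6158}{13}) = - (- \frac{1}{21} - \frac{6158}{13}) = \left(-1\right) \left(- \frac{129331}{273}\right) = \frac{129331}{273}$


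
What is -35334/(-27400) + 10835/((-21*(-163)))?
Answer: 208913641/46895100 ≈ 4.4549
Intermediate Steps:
-35334/(-27400) + 10835/((-21*(-163))) = -35334*(-1/27400) + 10835/3423 = 17667/13700 + 10835*(1/3423) = 17667/13700 + 10835/3423 = 208913641/46895100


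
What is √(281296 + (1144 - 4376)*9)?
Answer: 4*√15763 ≈ 502.20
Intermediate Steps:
√(281296 + (1144 - 4376)*9) = √(281296 - 3232*9) = √(281296 - 29088) = √252208 = 4*√15763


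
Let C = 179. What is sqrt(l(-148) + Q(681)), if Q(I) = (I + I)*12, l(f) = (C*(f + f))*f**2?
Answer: 2*I*sqrt(290136298) ≈ 34067.0*I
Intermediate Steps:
l(f) = 358*f**3 (l(f) = (179*(f + f))*f**2 = (179*(2*f))*f**2 = (358*f)*f**2 = 358*f**3)
Q(I) = 24*I (Q(I) = (2*I)*12 = 24*I)
sqrt(l(-148) + Q(681)) = sqrt(358*(-148)**3 + 24*681) = sqrt(358*(-3241792) + 16344) = sqrt(-1160561536 + 16344) = sqrt(-1160545192) = 2*I*sqrt(290136298)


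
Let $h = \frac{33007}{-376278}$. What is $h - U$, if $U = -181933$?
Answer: $\frac{68457352367}{376278} \approx 1.8193 \cdot 10^{5}$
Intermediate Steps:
$h = - \frac{33007}{376278}$ ($h = 33007 \left(- \frac{1}{376278}\right) = - \frac{33007}{376278} \approx -0.08772$)
$h - U = - \frac{33007}{376278} - -181933 = - \frac{33007}{376278} + 181933 = \frac{68457352367}{376278}$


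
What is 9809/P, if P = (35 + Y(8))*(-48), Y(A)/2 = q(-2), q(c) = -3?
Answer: -9809/1392 ≈ -7.0467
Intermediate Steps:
Y(A) = -6 (Y(A) = 2*(-3) = -6)
P = -1392 (P = (35 - 6)*(-48) = 29*(-48) = -1392)
9809/P = 9809/(-1392) = 9809*(-1/1392) = -9809/1392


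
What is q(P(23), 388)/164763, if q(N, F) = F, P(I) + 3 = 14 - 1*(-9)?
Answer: 388/164763 ≈ 0.0023549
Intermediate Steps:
P(I) = 20 (P(I) = -3 + (14 - 1*(-9)) = -3 + (14 + 9) = -3 + 23 = 20)
q(P(23), 388)/164763 = 388/164763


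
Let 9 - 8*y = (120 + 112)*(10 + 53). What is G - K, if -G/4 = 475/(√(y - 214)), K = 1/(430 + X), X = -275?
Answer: -1/155 + 3800*I*√32638/16319 ≈ -0.0064516 + 42.068*I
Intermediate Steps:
y = -14607/8 (y = 9/8 - (120 + 112)*(10 + 53)/8 = 9/8 - 29*63 = 9/8 - ⅛*14616 = 9/8 - 1827 = -14607/8 ≈ -1825.9)
K = 1/155 (K = 1/(430 - 275) = 1/155 ≈ 0.0064516)
G = 3800*I*√32638/16319 (G = -1900/(√(-14607/8 - 214)) = -1900/(√(-16319/8)) = -1900/(I*√32638/4) = -1900*(-2*I*√32638/16319) = -(-3800)*I*√32638/16319 = 3800*I*√32638/16319 ≈ 42.068*I)
G - K = 3800*I*√32638/16319 - 1*1/155 = 3800*I*√32638/16319 - 1/155 = -1/155 + 3800*I*√32638/16319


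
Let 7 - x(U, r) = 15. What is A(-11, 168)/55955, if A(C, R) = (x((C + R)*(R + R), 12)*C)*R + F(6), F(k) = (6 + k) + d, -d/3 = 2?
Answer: 2958/11191 ≈ 0.26432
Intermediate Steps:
d = -6 (d = -3*2 = -6)
x(U, r) = -8 (x(U, r) = 7 - 1*15 = 7 - 15 = -8)
F(k) = k (F(k) = (6 + k) - 6 = k)
A(C, R) = 6 - 8*C*R (A(C, R) = (-8*C)*R + 6 = -8*C*R + 6 = 6 - 8*C*R)
A(-11, 168)/55955 = (6 - 8*(-11)*168)/55955 = (6 + 14784)*(1/55955) = 14790*(1/55955) = 2958/11191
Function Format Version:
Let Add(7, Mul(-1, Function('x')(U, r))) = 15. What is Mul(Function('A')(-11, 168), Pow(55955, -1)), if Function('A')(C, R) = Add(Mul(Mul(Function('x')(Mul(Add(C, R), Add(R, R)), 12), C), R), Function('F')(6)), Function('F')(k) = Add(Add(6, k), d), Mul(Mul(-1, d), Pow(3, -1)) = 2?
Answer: Rational(2958, 11191) ≈ 0.26432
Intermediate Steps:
d = -6 (d = Mul(-3, 2) = -6)
Function('x')(U, r) = -8 (Function('x')(U, r) = Add(7, Mul(-1, 15)) = Add(7, -15) = -8)
Function('F')(k) = k (Function('F')(k) = Add(Add(6, k), -6) = k)
Function('A')(C, R) = Add(6, Mul(-8, C, R)) (Function('A')(C, R) = Add(Mul(Mul(-8, C), R), 6) = Add(Mul(-8, C, R), 6) = Add(6, Mul(-8, C, R)))
Mul(Function('A')(-11, 168), Pow(55955, -1)) = Mul(Add(6, Mul(-8, -11, 168)), Pow(55955, -1)) = Mul(Add(6, 14784), Rational(1, 55955)) = Mul(14790, Rational(1, 55955)) = Rational(2958, 11191)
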